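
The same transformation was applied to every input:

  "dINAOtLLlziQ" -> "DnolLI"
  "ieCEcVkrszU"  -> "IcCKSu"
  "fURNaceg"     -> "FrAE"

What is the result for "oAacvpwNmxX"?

OAVWMx

In each case the input is transformed by: keep every other character starting from the first (positions 1st, 3rd, 5th, ...), then flip the case of every letter.
"oAacvpwNmxX" → "oavwmX" → "OAVWMx".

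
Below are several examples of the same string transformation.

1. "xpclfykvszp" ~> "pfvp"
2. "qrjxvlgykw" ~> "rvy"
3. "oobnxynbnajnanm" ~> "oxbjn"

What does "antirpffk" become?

Each output is the input with this applied: keep one character in every 3, starting at position 2 (positions 2nd, 5th, 8th, ...).
Applying that to "antirpffk" gives "nrf".

nrf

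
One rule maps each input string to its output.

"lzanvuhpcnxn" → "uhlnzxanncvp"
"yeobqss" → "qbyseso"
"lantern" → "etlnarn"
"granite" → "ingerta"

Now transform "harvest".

The pattern: take characters alternately from the front and the back (1st, last, 2nd, 2nd-last, ...), then move the last 2 characters to the front (rotate right by 2).
For "harvest", step one produces "htasrev"; step two turns that into "evhtasr".
(Check on "yeobqss": → "ysesoqb" → "qbyseso" ✓)

evhtasr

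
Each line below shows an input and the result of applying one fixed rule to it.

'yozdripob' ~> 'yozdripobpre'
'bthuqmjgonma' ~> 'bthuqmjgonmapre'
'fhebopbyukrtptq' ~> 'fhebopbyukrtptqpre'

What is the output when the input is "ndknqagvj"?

Rule — append "pre".
"ndknqagvj" → "ndknqagvjpre".

ndknqagvjpre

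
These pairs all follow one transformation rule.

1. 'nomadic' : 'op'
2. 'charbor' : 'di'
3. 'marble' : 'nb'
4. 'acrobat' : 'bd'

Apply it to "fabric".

Looking at the pairs, the operation is to shift every letter 1 place forward in the alphabet (wrapping around), then keep only the first 2 characters.
"fabric" → "gbcsjd" → "gb".

gb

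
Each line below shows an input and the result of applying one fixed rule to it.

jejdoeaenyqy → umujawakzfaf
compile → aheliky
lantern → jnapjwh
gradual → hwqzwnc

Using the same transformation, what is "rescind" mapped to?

zjeyoan

What's happening: reverse the string, then shift every letter 4 places backward in the alphabet (wrapping around).
Working it through for "rescind": intermediate "dnicser", final "zjeyoan".
(Check on "lantern": → "nretnal" → "jnapjwh" ✓)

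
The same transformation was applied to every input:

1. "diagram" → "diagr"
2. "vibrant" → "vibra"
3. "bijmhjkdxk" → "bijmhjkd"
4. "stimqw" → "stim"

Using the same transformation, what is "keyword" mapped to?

The rule is to delete the last 2 characters.
So "keyword" becomes "keywo".

keywo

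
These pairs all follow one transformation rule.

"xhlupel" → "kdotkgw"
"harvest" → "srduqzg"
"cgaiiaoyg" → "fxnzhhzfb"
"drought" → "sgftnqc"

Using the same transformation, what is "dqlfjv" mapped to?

Looking at the pairs, the operation is to reverse the string, then shift every letter 1 place backward in the alphabet (wrapping around).
For "dqlfjv", step one produces "vjflqd"; step two turns that into "uiekpc".

uiekpc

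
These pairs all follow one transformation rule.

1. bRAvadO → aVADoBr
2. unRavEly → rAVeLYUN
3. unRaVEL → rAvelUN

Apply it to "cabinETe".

BINetECA

What's happening: move the first 2 characters to the end (rotate left by 2), then flip the case of every letter.
Applying that to "cabinETe" gives "BINetECA".
(Check on "unRavEly": → "RavElyun" → "rAVeLYUN" ✓)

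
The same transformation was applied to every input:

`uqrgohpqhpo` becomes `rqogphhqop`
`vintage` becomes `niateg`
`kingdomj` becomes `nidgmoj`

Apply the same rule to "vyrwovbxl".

The rule is to delete the first character, then swap each adjacent pair of characters (1↔2, 3↔4, ...).
Applying both steps to "vyrwovbxl": "yrwovbxl", then "ryowbvlx".

ryowbvlx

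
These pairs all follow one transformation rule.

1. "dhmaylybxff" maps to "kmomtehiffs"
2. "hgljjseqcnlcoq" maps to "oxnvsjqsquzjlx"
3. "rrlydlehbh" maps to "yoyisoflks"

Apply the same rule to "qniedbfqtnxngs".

xzunpulekuiamx

Rule — shift every letter 7 places forward in the alphabet (wrapping around), then take characters alternately from the front and the back (1st, last, 2nd, 2nd-last, ...).
On "qniedbfqtnxngs" that produces "xzunpulekuiamx".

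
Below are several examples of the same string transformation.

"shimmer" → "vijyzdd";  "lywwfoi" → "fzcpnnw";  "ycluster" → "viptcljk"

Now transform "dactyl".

pcurtk

Each output is the input with this applied: shift every letter 9 places backward in the alphabet (wrapping around), then move the last 2 characters to the front (rotate right by 2).
For "dactyl" the result is "pcurtk".
(Check on "ycluster": → "ptcljkvi" → "viptcljk" ✓)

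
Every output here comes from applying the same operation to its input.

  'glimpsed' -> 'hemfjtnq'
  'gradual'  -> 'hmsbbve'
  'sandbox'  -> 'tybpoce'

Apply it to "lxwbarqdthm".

mnyixucebrs

Looking at the pairs, the operation is to take characters alternately from the front and the back (1st, last, 2nd, 2nd-last, ...), then shift every letter 1 place forward in the alphabet (wrapping around).
Applying both steps to "lxwbarqdthm": "lmxhwtbdaqr", then "mnyixucebrs".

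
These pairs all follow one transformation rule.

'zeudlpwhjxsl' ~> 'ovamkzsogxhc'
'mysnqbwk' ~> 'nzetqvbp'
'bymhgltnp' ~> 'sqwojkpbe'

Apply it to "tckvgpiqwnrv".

In each case the input is transformed by: shift every letter 3 places forward in the alphabet (wrapping around), then reverse the string.
Working it through for "tckvgpiqwnrv": intermediate "wfnyjsltzquy", final "yuqztlsjynfw".

yuqztlsjynfw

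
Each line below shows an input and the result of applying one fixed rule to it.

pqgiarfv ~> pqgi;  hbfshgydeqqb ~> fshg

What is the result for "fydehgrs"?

fyde

The pattern: swap the front and back halves of the string, then keep only the last 4 characters.
Working it through for "fydehgrs": intermediate "hgrsfyde", final "fyde".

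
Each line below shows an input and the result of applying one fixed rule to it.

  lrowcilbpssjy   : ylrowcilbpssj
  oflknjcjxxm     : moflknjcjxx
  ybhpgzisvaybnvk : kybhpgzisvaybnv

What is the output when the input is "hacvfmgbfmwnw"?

whacvfmgbfmwn

The rule is to move the last character to the front.
Applying that to "hacvfmgbfmwnw" gives "whacvfmgbfmwn".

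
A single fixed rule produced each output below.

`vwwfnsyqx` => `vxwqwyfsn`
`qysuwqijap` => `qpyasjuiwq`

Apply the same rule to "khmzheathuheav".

Rule — take characters alternately from the front and the back (1st, last, 2nd, 2nd-last, ...).
Doing the same to "khmzheathuheav": "kvhamezhhuehat".

kvhamezhhuehat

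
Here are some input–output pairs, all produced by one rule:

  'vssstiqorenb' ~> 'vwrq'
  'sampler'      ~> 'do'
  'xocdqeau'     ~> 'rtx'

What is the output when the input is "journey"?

rq

The transformation: shift every letter 3 places forward in the alphabet (wrapping around), then keep one character in every 3, starting at position 2 (positions 2nd, 5th, 8th, ...).
So "journey" becomes "rq".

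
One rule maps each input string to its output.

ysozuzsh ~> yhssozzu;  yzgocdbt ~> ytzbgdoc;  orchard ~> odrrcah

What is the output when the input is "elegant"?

Each output is the input with this applied: take characters alternately from the front and the back (1st, last, 2nd, 2nd-last, ...).
"elegant" → "etlneag".

etlneag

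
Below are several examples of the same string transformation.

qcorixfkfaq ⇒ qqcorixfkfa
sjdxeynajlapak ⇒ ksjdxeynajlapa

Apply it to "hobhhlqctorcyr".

rhobhhlqctorcy

The transformation: move the last character to the front.
For "hobhhlqctorcyr" the result is "rhobhhlqctorcy".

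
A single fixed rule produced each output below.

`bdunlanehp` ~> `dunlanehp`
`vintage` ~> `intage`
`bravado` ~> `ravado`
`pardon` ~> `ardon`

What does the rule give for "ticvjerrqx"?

The pattern: delete the first character.
For "ticvjerrqx" the result is "icvjerrqx".

icvjerrqx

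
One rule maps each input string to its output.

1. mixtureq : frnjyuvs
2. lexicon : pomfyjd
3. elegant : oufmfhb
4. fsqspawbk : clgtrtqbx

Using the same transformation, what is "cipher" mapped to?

fsdjqi

The pattern: shift every letter 1 place forward in the alphabet (wrapping around), then move the last 2 characters to the front (rotate right by 2).
"cipher" → "fsdjqi".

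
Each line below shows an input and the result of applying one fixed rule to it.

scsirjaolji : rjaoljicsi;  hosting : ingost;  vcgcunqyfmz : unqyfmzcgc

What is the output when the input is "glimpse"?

The transformation: delete the first character, then move the first 3 characters to the end (rotate left by 3).
Applying both steps to "glimpse": "limpse", then "pselim".
(Check on "hosting": → "osting" → "ingost" ✓)

pselim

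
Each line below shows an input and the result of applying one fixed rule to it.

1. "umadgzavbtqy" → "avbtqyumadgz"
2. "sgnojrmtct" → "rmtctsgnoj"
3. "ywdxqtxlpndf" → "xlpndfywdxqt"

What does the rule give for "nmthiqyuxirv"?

The pattern: swap the front and back halves of the string.
So "nmthiqyuxirv" becomes "yuxirvnmthiq".

yuxirvnmthiq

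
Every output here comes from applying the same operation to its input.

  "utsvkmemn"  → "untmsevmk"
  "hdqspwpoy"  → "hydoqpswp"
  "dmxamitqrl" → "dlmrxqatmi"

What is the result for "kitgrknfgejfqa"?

kaiqtfgjrekgnf

The pattern: take characters alternately from the front and the back (1st, last, 2nd, 2nd-last, ...).
Doing the same to "kitgrknfgejfqa": "kaiqtfgjrekgnf".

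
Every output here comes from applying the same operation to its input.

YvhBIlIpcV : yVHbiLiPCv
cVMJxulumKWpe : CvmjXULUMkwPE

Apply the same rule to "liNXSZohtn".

LInxszOHTN

Each output is the input with this applied: flip the case of every letter.
"liNXSZohtn" → "LInxszOHTN".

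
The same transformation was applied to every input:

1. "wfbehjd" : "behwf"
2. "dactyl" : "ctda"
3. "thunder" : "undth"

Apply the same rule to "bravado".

avabr

The transformation: delete the last 2 characters, then move the first 2 characters to the end (rotate left by 2).
Working it through for "bravado": intermediate "brava", final "avabr".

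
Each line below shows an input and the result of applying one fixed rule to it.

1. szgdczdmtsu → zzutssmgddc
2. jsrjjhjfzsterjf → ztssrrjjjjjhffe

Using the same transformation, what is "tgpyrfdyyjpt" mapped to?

yyyttrppjgfd

The transformation: sort the characters into reverse alphabetical order.
Doing the same to "tgpyrfdyyjpt": "yyyttrppjgfd".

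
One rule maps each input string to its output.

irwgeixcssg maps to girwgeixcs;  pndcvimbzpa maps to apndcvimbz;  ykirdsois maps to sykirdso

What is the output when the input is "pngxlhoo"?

opngxlh

What's happening: move the last character to the front, then delete the last character.
On "pngxlhoo": the first step gives "opngxlho", and the second then gives "opngxlh".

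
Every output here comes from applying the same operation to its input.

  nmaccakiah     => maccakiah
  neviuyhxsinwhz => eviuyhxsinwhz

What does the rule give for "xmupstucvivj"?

Looking at the pairs, the operation is to delete the first character.
On "xmupstucvivj" that produces "mupstucvivj".

mupstucvivj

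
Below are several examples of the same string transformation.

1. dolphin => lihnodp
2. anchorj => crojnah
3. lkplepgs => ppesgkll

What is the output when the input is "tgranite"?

The pattern: swap each adjacent pair of characters (1↔2, 3↔4, ...), then move the first 3 characters to the end (rotate left by 3).
Applying both steps to "tgranite": "gtarinet", then "rinetgta".

rinetgta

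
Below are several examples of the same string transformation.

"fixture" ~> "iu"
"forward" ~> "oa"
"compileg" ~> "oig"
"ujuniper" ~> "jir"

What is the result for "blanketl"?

The pattern: keep one character in every 3, starting at position 2 (positions 2nd, 5th, 8th, ...).
So "blanketl" becomes "lkl".

lkl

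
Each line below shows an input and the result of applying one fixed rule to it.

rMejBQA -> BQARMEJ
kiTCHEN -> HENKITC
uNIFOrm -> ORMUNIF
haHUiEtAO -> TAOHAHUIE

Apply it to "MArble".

The pattern: move the last 3 characters to the front (rotate right by 3), then convert every letter to uppercase.
"MArble" → "bleMAr" → "BLEMAR".

BLEMAR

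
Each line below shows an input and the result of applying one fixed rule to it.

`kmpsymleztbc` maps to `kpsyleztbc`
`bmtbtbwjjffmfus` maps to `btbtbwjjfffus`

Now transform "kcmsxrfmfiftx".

The rule is to remove every "m".
For "kcmsxrfmfiftx" the result is "kcsxrffiftx".

kcsxrffiftx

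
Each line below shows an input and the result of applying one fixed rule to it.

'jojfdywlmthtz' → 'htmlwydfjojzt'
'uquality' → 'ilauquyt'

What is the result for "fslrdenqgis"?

Rule — move the last 2 characters to the front (rotate right by 2), then reverse the string.
Starting from "fslrdenqgis": after the first operation, "isfslrdenqg"; after the second, "gqnedrlsfsi".
(Check on "uquality": → "tyuquali" → "ilauquyt" ✓)

gqnedrlsfsi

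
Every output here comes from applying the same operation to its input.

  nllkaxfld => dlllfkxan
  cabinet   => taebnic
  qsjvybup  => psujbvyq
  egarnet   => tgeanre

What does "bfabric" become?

cfiarbb

Each output is the input with this applied: take characters alternately from the front and the back (1st, last, 2nd, 2nd-last, ...), then move the first character to the end.
On "bfabric" that produces "cfiarbb".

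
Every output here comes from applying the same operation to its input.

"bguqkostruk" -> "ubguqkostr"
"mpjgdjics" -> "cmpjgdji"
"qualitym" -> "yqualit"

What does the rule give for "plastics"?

Each output is the input with this applied: delete the last character, then move the last character to the front.
Starting from "plastics": after the first operation, "plastic"; after the second, "cplasti".

cplasti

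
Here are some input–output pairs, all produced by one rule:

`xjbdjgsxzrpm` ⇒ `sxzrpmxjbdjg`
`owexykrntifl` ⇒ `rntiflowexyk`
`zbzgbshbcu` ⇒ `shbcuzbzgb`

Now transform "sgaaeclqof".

The pattern: swap the front and back halves of the string.
"sgaaeclqof" → "clqofsgaae".

clqofsgaae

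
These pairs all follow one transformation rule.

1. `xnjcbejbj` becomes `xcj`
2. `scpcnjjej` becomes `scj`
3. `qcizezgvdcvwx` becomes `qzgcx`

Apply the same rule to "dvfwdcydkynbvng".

The rule is to keep one character in every 3, starting at position 1 (positions 1st, 4th, 7th, ...).
For "dvfwdcydkynbvng" the result is "dwyyv".

dwyyv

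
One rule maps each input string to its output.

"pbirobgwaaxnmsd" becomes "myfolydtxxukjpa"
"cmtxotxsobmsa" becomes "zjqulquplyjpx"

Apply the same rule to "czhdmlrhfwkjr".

The pattern: shift every letter 3 places backward in the alphabet (wrapping around).
Doing the same to "czhdmlrhfwkjr": "zweajioecthgo".

zweajioecthgo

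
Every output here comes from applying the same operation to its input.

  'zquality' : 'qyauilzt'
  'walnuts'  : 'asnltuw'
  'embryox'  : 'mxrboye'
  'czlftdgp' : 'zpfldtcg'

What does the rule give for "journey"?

oyruenj

In each case the input is transformed by: swap the first and last characters, then swap each adjacent pair of characters (1↔2, 3↔4, ...).
For "journey", step one produces "yournej"; step two turns that into "oyruenj".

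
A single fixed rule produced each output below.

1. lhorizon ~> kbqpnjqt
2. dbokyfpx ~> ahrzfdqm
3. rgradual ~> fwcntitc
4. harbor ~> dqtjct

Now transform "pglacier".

ekgtrinc

The pattern: shift every letter 2 places forward in the alphabet (wrapping around), then swap the front and back halves of the string.
Working it through for "pglacier": intermediate "rincekgt", final "ekgtrinc".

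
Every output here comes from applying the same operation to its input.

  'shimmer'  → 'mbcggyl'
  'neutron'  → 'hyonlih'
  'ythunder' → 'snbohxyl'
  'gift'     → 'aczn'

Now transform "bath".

vunb

What's happening: shift every letter 6 places backward in the alphabet (wrapping around).
Doing the same to "bath": "vunb".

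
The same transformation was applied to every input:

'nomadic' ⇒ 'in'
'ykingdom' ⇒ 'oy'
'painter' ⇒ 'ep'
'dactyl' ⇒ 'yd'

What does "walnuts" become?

The pattern: swap the first and last characters, then keep only the last 2 characters.
"walnuts" → "tw".

tw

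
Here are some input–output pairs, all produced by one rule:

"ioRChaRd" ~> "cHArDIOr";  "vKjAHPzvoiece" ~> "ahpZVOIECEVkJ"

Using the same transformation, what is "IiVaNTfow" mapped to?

The pattern: move the first 3 characters to the end (rotate left by 3), then flip the case of every letter.
On "IiVaNTfow": the first step gives "aNTfowIiV", and the second then gives "AntFOWiIv".
(Check on "ioRChaRd": → "ChaRdioR" → "cHArDIOr" ✓)

AntFOWiIv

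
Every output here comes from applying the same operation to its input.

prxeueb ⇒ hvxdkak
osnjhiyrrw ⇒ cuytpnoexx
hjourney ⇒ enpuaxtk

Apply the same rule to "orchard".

In each case the input is transformed by: move the last character to the front, then shift every letter 6 places forward in the alphabet (wrapping around).
Applying both steps to "orchard": "dorchar", then "juxingx".
(Check on "osnjhiyrrw": → "wosnjhiyrr" → "cuytpnoexx" ✓)

juxingx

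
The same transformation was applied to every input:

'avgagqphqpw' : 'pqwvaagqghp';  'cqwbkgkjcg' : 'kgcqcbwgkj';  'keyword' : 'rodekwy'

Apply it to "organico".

nocroagi

What's happening: swap each adjacent pair of characters (1↔2, 3↔4, ...), then move the last 3 characters to the front (rotate right by 3).
Starting from "organico": after the first operation, "roaginoc"; after the second, "nocroagi".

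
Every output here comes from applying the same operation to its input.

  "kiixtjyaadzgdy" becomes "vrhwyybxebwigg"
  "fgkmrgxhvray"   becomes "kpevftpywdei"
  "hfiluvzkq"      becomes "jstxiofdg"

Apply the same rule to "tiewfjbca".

udhzayrgc

The rule is to shift every letter 2 places backward in the alphabet (wrapping around), then move the first 3 characters to the end (rotate left by 3).
"tiewfjbca" → "rgcudhzay" → "udhzayrgc".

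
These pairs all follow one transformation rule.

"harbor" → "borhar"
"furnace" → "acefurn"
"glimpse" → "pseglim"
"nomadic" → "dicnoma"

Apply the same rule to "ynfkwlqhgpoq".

Rule — move the last 3 characters to the front (rotate right by 3).
So "ynfkwlqhgpoq" becomes "poqynfkwlqhg".

poqynfkwlqhg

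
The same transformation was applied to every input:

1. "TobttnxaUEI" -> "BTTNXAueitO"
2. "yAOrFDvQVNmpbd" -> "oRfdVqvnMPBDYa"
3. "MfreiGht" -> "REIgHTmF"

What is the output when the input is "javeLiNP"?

VElInpJA

Looking at the pairs, the operation is to flip the case of every letter, then move the first 2 characters to the end (rotate left by 2).
Working it through for "javeLiNP": intermediate "JAVElInp", final "VElInpJA".
(Check on "yAOrFDvQVNmpbd": → "YaoRfdVqvnMPBD" → "oRfdVqvnMPBDYa" ✓)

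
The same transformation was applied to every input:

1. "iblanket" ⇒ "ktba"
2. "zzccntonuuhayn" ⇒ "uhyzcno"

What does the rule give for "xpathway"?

In each case the input is transformed by: swap the front and back halves of the string, then keep every other character starting from the second (positions 2nd, 4th, 6th, ...).
So "xpathway" becomes "wypt".

wypt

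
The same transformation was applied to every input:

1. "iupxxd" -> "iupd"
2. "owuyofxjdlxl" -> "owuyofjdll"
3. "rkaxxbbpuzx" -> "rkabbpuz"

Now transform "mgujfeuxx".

Looking at the pairs, the operation is to remove every "x".
For "mgujfeuxx" the result is "mgujfeu".

mgujfeu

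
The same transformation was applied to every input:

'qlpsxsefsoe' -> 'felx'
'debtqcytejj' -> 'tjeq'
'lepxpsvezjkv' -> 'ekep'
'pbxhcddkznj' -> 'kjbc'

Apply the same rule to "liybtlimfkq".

Each output is the input with this applied: keep one character in every 3, starting at position 2 (positions 2nd, 5th, 8th, ...), then move the last 2 characters to the front (rotate right by 2).
"liybtlimfkq" → "mqit".

mqit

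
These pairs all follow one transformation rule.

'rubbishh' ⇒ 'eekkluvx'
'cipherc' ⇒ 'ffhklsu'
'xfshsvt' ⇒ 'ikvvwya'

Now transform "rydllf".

The transformation: sort the characters into alphabetical order, then shift every letter 3 places forward in the alphabet (wrapping around).
For "rydllf", step one produces "dfllry"; step two turns that into "giooub".

giooub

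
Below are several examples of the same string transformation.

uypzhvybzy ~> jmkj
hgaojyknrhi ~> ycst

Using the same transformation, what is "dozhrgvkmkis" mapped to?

Each output is the input with this applied: shift every letter 11 places forward in the alphabet (wrapping around), then keep only the last 4 characters.
On "dozhrgvkmkis": the first step gives "ozkscrgvxvtd", and the second then gives "xvtd".

xvtd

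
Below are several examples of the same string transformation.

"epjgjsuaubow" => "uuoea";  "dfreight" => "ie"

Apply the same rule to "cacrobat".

oaa

Looking at the pairs, the operation is to sort the characters into reverse alphabetical order, then keep only the vowels.
Applying both steps to "cacrobat": "troccbaa", then "oaa".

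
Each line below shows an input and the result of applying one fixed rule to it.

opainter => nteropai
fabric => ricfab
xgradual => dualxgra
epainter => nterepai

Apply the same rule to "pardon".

The transformation: swap the front and back halves of the string.
Doing the same to "pardon": "donpar".

donpar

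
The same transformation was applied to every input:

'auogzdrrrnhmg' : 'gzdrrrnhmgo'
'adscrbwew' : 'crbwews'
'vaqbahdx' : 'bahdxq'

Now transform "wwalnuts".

lnutsa

Each output is the input with this applied: delete the first 2 characters, then move the first character to the end.
"wwalnuts" → "alnuts" → "lnutsa".
(Check on "adscrbwew": → "scrbwew" → "crbwews" ✓)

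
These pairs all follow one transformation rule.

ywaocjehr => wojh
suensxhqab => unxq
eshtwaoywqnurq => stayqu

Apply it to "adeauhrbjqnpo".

The transformation: delete the last character, then keep every other character starting from the second (positions 2nd, 4th, 6th, ...).
"adeauhrbjqnpo" → "dahbqp".

dahbqp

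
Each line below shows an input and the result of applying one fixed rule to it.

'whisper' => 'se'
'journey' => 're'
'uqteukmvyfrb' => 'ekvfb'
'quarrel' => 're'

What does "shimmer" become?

In each case the input is transformed by: keep every other character starting from the second (positions 2nd, 4th, 6th, ...), then delete the first character.
On "shimmer": the first step gives "hme", and the second then gives "me".

me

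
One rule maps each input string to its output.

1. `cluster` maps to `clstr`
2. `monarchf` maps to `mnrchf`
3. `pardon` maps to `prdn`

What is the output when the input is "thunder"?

thndr

Each output is the input with this applied: remove every vowel.
Doing the same to "thunder": "thndr".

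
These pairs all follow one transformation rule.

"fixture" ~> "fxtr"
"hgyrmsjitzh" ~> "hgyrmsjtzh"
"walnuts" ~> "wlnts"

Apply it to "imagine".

Rule — remove every vowel.
So "imagine" becomes "mgn".

mgn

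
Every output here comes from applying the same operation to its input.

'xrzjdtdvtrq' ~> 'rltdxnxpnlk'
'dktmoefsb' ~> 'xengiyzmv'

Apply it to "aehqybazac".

Each output is the input with this applied: shift every letter 6 places backward in the alphabet (wrapping around).
For "aehqybazac" the result is "uybksvutuw".

uybksvutuw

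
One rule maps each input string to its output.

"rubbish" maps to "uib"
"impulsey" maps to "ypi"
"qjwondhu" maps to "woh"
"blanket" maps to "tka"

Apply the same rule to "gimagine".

nie

Each output is the input with this applied: sort the characters into reverse alphabetical order, then keep one character in every 3, starting at position 1 (positions 1st, 4th, 7th, ...).
Working it through for "gimagine": intermediate "nmiiggea", final "nie".
(Check on "rubbish": → "usrihbb" → "uib" ✓)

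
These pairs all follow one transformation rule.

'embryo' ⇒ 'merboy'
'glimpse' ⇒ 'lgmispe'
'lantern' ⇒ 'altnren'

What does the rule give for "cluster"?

lcsuetr

The rule is to swap each adjacent pair of characters (1↔2, 3↔4, ...).
"cluster" → "lcsuetr".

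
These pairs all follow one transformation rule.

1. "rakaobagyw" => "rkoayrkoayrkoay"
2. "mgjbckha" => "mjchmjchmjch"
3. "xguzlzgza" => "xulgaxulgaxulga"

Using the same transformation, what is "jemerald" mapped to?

Rule — keep every other character starting from the first (positions 1st, 3rd, 5th, ...), then write the whole string 3 times in a row.
Working it through for "jemerald": intermediate "jmrl", final "jmrljmrljmrl".

jmrljmrljmrl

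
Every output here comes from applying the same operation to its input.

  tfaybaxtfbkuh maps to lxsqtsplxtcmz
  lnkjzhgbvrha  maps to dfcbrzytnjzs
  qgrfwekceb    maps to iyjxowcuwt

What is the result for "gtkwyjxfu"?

Looking at the pairs, the operation is to shift every letter 8 places backward in the alphabet (wrapping around).
Applying that to "gtkwyjxfu" gives "ylcoqbpxm".

ylcoqbpxm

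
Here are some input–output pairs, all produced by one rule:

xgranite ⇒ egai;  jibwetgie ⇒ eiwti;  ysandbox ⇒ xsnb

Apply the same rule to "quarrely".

yure

In each case the input is transformed by: move the last character to the front, then keep every other character starting from the first (positions 1st, 3rd, 5th, ...).
For "quarrely" the result is "yure".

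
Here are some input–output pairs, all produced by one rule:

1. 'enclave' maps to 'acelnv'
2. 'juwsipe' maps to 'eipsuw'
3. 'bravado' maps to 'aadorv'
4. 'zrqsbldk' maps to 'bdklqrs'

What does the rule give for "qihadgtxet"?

adeghittx

The pattern: delete the first character, then sort the characters into alphabetical order.
On "qihadgtxet": the first step gives "ihadgtxet", and the second then gives "adeghittx".
(Check on "enclave": → "nclave" → "acelnv" ✓)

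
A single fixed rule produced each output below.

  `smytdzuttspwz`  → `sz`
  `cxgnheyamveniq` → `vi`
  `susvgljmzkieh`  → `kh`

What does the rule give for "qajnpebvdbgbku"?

Looking at the pairs, the operation is to keep one character in every 3, starting at position 1 (positions 1st, 4th, 7th, ...), then delete the first 3 characters.
Applying both steps to "qajnpebvdbgbku": "qnbbk", then "bk".

bk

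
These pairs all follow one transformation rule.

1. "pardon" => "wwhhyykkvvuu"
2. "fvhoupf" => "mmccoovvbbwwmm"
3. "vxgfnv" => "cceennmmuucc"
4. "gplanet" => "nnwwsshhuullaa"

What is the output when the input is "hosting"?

oovvzzaappuunn

The pattern: double every character, then shift every letter 7 places forward in the alphabet (wrapping around).
Working it through for "hosting": intermediate "hhoossttiinngg", final "oovvzzaappuunn".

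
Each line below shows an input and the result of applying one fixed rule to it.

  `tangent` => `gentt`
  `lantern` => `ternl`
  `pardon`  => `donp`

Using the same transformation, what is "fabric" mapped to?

Each output is the input with this applied: move the first character to the end, then delete the first 2 characters.
"fabric" → "abricf" → "ricf".

ricf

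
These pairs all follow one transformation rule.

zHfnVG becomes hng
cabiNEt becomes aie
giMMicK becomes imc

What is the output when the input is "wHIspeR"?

hse

The pattern: keep every other character starting from the second (positions 2nd, 4th, 6th, ...), then convert every letter to lowercase.
For "wHIspeR", step one produces "Hse"; step two turns that into "hse".
(Check on "cabiNEt": → "aiE" → "aie" ✓)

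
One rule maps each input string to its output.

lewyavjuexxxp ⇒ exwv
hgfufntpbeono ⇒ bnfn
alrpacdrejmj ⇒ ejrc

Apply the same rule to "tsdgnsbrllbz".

What's happening: keep one character in every 3, starting at position 3 (positions 3rd, 6th, 9th, ...), then move the first 2 characters to the end (rotate left by 2).
Starting from "tsdgnsbrllbz": after the first operation, "dslz"; after the second, "lzds".

lzds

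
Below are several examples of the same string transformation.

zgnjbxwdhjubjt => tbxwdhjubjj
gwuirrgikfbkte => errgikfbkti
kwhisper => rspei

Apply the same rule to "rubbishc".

Each output is the input with this applied: delete the first 3 characters, then swap the first and last characters.
On "rubbishc": the first step gives "bishc", and the second then gives "cishb".

cishb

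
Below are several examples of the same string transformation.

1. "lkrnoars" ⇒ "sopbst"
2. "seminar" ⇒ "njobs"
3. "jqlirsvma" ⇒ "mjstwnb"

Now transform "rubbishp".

ccjtiq

Looking at the pairs, the operation is to shift every letter 1 place forward in the alphabet (wrapping around), then delete the first 2 characters.
For "rubbishp" the result is "ccjtiq".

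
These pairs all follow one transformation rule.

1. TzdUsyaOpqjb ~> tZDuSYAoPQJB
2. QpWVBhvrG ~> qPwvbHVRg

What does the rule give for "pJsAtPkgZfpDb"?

In each case the input is transformed by: flip the case of every letter.
Applying that to "pJsAtPkgZfpDb" gives "PjSaTpKGzFPdB".

PjSaTpKGzFPdB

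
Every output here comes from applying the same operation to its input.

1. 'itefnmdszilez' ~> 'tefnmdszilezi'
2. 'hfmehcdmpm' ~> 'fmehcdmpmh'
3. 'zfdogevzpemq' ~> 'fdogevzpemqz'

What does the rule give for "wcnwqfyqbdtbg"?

Rule — move the first character to the end.
Applying that to "wcnwqfyqbdtbg" gives "cnwqfyqbdtbgw".

cnwqfyqbdtbgw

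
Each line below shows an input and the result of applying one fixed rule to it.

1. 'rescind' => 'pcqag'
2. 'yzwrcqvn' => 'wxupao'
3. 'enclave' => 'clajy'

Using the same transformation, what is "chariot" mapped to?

Each output is the input with this applied: delete the last 2 characters, then shift every letter 2 places backward in the alphabet (wrapping around).
Applying both steps to "chariot": "chari", then "afypg".

afypg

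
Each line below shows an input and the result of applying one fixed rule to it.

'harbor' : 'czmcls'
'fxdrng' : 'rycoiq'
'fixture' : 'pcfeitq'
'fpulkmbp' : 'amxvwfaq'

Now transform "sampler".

cpwaxld

What's happening: shift every letter 11 places forward in the alphabet (wrapping around), then reverse the string.
On "sampler": the first step gives "dlxawpc", and the second then gives "cpwaxld".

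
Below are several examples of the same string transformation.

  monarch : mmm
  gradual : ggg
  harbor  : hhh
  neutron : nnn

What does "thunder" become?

ttt

What's happening: repeat every character 3 times, then keep only the first 3 characters.
Working it through for "thunder": intermediate "ttthhhuuunnndddeeerrr", final "ttt".
(Check on "neutron": → "nnneeeuuutttrrrooonnn" → "nnn" ✓)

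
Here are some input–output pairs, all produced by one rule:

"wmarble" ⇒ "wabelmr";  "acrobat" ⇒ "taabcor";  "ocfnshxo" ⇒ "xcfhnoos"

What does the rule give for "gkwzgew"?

zeggkww

In each case the input is transformed by: sort the characters into alphabetical order, then move the last character to the front.
Applying both steps to "gkwzgew": "eggkwwz", then "zeggkww".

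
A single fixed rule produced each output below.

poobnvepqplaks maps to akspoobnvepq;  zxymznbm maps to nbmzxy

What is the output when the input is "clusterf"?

The pattern: move the last 3 characters to the front (rotate right by 3), then delete the last 2 characters.
Working it through for "clusterf": intermediate "erfclust", final "erfclu".

erfclu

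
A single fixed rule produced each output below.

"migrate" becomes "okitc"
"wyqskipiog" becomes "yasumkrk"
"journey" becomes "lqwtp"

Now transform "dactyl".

fcev

The rule is to shift every letter 2 places forward in the alphabet (wrapping around), then delete the last 2 characters.
Applying both steps to "dactyl": "fcevan", then "fcev".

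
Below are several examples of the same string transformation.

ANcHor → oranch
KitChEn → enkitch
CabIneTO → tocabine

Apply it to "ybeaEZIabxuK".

ukybeaeziabx

The rule is to move the last 2 characters to the front (rotate right by 2), then convert every letter to lowercase.
Starting from "ybeaEZIabxuK": after the first operation, "uKybeaEZIabx"; after the second, "ukybeaeziabx".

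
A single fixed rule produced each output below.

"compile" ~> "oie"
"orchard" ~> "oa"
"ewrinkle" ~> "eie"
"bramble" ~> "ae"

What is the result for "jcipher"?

ie

The rule is to keep only the vowels.
So "jcipher" becomes "ie".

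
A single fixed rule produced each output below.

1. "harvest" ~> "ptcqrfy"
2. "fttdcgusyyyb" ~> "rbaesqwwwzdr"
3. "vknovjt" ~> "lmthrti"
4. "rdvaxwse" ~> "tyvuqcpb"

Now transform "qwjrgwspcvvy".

hpeuqnattwou

Each output is the input with this applied: move the first 2 characters to the end (rotate left by 2), then shift every letter 2 places backward in the alphabet (wrapping around).
For "qwjrgwspcvvy" the result is "hpeuqnattwou".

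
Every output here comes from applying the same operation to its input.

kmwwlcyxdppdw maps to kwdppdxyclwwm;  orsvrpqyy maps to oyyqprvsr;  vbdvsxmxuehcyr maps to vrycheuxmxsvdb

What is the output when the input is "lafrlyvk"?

lkvylrfa

What's happening: reverse the string, then move the last character to the front.
Doing the same to "lafrlyvk": "lkvylrfa".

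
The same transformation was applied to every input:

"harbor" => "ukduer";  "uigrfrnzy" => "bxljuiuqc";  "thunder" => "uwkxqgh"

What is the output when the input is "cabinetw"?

zfdelqhw

The transformation: shift every letter 3 places forward in the alphabet (wrapping around), then move the last character to the front.
So "cabinetw" becomes "zfdelqhw".
(Check on "uigrfrnzy": → "xljuiuqcb" → "bxljuiuqc" ✓)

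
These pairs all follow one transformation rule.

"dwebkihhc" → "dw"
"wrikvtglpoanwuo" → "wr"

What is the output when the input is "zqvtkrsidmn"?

zq

The pattern: keep only the first 2 characters.
So "zqvtkrsidmn" becomes "zq".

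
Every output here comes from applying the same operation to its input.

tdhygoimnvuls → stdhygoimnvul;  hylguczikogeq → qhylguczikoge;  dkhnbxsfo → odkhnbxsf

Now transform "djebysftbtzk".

In each case the input is transformed by: move the last character to the front.
"djebysftbtzk" → "kdjebysftbtz".

kdjebysftbtz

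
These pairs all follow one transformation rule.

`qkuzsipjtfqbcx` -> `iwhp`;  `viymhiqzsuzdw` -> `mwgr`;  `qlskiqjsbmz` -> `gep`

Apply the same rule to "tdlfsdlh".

The transformation: keep one character in every 3, starting at position 3 (positions 3rd, 6th, 9th, ...), then shift every letter 12 places backward in the alphabet (wrapping around).
"tdlfsdlh" → "ld" → "zr".

zr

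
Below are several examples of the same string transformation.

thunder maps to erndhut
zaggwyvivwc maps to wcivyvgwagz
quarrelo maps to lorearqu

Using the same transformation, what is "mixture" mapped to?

The rule is to reverse the string, then swap each adjacent pair of characters (1↔2, 3↔4, ...).
"mixture" → "erutxim" → "retuixm".

retuixm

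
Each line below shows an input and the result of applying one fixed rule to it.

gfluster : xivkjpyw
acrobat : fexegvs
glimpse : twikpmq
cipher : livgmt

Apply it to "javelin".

Each output is the input with this applied: shift every letter 4 places forward in the alphabet (wrapping around), then move the last 3 characters to the front (rotate right by 3).
"javelin" → "nezipmr" → "pmrnezi".

pmrnezi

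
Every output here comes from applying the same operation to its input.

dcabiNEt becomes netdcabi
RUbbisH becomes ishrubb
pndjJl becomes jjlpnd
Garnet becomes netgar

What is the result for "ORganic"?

Each output is the input with this applied: move the last 3 characters to the front (rotate right by 3), then convert every letter to lowercase.
Doing the same to "ORganic": "nicorga".
(Check on "Garnet": → "netGar" → "netgar" ✓)

nicorga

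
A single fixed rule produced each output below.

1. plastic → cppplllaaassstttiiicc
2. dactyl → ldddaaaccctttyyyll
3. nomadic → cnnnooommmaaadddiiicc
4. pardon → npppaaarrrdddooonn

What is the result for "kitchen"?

The pattern: repeat every character 3 times, then move the last character to the front.
Working it through for "kitchen": intermediate "kkkiiitttccchhheeennn", final "nkkkiiitttccchhheeenn".

nkkkiiitttccchhheeenn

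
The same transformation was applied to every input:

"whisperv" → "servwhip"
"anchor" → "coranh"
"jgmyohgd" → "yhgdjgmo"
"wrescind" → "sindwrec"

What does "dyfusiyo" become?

Rule — swap the front and back halves of the string, then swap the first and last characters.
"dyfusiyo" → "siyodyfu" → "uiyodyfs".
(Check on "anchor": → "horanc" → "coranh" ✓)

uiyodyfs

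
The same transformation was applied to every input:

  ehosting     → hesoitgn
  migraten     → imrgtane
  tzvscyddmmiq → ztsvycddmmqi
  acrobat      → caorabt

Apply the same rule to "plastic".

lpsaitc

Rule — swap each adjacent pair of characters (1↔2, 3↔4, ...).
Doing the same to "plastic": "lpsaitc".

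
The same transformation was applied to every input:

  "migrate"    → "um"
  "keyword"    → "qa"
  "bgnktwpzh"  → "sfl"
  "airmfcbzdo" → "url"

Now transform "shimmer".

ty

Looking at the pairs, the operation is to keep one character in every 3, starting at position 2 (positions 2nd, 5th, 8th, ...), then shift every letter 12 places forward in the alphabet (wrapping around).
On "shimmer" that produces "ty".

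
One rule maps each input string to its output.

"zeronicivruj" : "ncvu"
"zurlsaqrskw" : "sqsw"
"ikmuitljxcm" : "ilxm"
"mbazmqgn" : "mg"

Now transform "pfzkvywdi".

Rule — delete the first 3 characters, then keep every other character starting from the second (positions 2nd, 4th, 6th, ...).
Working it through for "pfzkvywdi": intermediate "kvywdi", final "vwi".

vwi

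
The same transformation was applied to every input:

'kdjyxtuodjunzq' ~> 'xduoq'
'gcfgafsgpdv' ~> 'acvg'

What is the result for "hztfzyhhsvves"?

zzvh

What's happening: keep one character in every 3, starting at position 2 (positions 2nd, 5th, 8th, ...), then swap each adjacent pair of characters (1↔2, 3↔4, ...).
On "hztfzyhhsvves": the first step gives "zzhv", and the second then gives "zzvh".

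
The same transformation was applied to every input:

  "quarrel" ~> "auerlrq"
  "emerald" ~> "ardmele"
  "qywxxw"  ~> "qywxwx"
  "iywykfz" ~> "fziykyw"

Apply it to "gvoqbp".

bvgqop

Looking at the pairs, the operation is to sort the characters into alphabetical order, then take characters alternately from the front and the back (1st, last, 2nd, 2nd-last, ...).
Applying both steps to "gvoqbp": "bgopqv", then "bvgqop".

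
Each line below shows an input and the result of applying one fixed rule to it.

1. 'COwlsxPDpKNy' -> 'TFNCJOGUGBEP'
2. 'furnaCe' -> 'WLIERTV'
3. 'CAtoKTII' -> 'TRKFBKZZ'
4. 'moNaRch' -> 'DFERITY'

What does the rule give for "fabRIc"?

WRSIZT

In each case the input is transformed by: shift every letter 9 places backward in the alphabet (wrapping around), then convert every letter to uppercase.
Starting from "fabRIc": after the first operation, "wrsIZt"; after the second, "WRSIZT".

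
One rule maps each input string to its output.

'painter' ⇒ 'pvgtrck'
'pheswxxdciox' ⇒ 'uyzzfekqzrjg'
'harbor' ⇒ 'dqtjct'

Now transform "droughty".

In each case the input is transformed by: move the first 3 characters to the end (rotate left by 3), then shift every letter 2 places forward in the alphabet (wrapping around).
Working it through for "droughty": intermediate "ughtydro", final "wijvaftq".

wijvaftq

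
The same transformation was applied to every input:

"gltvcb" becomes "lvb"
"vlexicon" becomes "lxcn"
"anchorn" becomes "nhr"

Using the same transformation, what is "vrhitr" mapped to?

In each case the input is transformed by: keep every other character starting from the second (positions 2nd, 4th, 6th, ...).
For "vrhitr" the result is "rir".

rir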